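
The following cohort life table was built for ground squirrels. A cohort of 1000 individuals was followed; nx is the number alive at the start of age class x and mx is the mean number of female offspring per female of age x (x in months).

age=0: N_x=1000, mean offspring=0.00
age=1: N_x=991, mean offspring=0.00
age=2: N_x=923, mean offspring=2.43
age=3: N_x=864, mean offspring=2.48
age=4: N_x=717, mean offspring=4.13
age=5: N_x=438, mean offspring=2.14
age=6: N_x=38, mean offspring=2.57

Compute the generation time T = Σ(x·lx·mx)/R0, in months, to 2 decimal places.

3.34

lx = nx/n0 = nx/1000: 1, 0.991, 0.923, 0.864, 0.717, 0.438, 0.038
lx·mx: 0, 0, 2.24289, 2.14272, 2.96121, 0.93732, 0.09766 → R0 = 8.3818
x·lx·mx: 0, 0, 4.48578, 6.42816, 11.84484, 4.6866, 0.58596 → Σ = 28.03134
T = 28.03134 / 8.3818 = 3.34431… → 3.34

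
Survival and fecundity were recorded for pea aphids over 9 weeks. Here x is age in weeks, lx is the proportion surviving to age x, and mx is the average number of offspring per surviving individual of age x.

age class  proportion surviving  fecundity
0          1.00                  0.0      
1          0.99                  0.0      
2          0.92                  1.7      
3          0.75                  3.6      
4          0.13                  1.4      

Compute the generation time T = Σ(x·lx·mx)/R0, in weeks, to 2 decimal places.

2.69

lx·mx: 0, 0, 1.564, 2.7, 0.182 → R0 = 4.446
x·lx·mx: 0, 0, 3.128, 8.1, 0.728 → Σ = 11.956
T = 11.956 / 4.446 = 2.689159… → 2.69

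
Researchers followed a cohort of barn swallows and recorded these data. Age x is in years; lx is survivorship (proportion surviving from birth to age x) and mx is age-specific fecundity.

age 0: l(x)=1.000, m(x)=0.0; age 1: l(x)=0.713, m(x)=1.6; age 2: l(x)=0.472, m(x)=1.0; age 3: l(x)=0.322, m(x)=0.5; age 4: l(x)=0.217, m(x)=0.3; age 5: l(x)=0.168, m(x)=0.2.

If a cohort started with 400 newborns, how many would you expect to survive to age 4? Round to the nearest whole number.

87

Expected survivors = N0 · l_4 = 400 × 0.217 = 86.8 → 87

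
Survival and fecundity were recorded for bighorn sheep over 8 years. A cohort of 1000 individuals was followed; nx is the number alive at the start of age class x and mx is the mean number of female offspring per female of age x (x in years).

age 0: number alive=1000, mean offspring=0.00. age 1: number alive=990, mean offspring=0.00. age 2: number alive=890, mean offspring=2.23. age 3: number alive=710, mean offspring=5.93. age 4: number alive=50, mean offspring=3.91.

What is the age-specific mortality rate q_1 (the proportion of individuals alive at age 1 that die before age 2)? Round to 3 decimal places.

0.101

lx = nx/n0 = nx/1000: 1, 0.99, 0.89, 0.71, 0.05
q_1 = (l_1 − l_2) / l_1 = (0.99 − 0.89) / 0.99
     = 0.1 / 0.99 = 0.10101… → 0.101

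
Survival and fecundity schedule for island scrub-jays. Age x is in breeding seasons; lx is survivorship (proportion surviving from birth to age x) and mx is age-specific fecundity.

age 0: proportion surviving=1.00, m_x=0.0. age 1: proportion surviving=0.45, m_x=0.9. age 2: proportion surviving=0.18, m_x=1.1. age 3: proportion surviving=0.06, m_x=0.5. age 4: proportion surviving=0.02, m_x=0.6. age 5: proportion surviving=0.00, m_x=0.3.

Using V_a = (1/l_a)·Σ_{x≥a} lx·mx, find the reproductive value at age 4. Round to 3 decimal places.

0.600

lx·mx for x ≥ 4: 0.012, 0 → sum = 0.012
V_4 = 0.012 / l_4 = 0.012 / 0.02 = 0.6 → 0.600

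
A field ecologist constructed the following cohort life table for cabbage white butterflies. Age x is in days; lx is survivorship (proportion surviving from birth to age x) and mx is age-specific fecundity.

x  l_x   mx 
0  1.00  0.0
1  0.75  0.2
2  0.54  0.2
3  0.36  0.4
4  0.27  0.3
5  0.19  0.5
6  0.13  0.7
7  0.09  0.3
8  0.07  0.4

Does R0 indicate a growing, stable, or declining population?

R0 = Σ lx·mx = 0 + 0.15 + 0.108 + 0.144 + 0.081 + 0.095 + 0.091 + 0.027 + 0.028 = 0.724
R0 < 1, so the population is declining.

declining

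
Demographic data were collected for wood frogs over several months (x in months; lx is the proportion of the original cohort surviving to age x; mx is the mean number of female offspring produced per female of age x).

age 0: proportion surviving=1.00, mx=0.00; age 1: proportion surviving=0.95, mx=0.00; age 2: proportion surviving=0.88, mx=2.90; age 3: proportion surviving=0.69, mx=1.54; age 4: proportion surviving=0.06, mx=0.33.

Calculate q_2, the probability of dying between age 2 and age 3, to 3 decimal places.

q_2 = (l_2 − l_3) / l_2 = (0.88 − 0.69) / 0.88
     = 0.19 / 0.88 = 0.215909… → 0.216

0.216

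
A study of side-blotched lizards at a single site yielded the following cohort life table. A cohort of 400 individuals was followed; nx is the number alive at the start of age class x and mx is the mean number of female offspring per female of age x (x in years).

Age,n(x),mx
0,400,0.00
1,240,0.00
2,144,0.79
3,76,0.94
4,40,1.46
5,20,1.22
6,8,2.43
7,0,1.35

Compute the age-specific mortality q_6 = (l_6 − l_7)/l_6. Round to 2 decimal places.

lx = nx/n0 = nx/400: 1, 0.6, 0.36, 0.19, 0.1, 0.05, 0.02, 0
q_6 = (l_6 − l_7) / l_6 = (0.02 − 0) / 0.02
     = 0.02 / 0.02 = 1 → 1.00

1.00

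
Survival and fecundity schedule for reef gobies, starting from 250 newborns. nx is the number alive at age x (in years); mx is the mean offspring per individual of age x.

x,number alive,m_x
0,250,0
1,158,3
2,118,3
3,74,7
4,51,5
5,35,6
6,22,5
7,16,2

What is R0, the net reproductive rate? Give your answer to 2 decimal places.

lx = nx/n0 = nx/250: 1, 0.632, 0.472, 0.296, 0.204, 0.14, 0.088, 0.064
lx·mx by age: 0, 1.896, 1.416, 2.072, 1.02, 0.84, 0.44, 0.128
R0 = Σ lx·mx = 7.812 → 7.81

7.81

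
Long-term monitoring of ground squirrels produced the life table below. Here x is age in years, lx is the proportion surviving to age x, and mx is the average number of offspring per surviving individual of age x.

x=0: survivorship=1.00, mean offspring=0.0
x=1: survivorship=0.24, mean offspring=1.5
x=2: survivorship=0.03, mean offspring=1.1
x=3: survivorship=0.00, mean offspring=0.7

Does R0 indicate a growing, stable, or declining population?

R0 = Σ lx·mx = 0 + 0.36 + 0.033 + 0 = 0.393
R0 < 1, so the population is declining.

declining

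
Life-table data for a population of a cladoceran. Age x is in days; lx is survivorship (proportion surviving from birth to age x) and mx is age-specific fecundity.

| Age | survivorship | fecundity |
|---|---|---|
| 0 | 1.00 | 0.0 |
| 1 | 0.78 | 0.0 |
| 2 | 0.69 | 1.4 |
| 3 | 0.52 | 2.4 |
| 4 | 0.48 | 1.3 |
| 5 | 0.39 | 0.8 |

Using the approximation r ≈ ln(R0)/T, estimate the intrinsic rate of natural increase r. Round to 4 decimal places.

0.3714

R0 = Σ lx·mx = 0 + 0 + 0.966 + 1.248 + 0.624 + 0.312 = 3.15
Σ x·lx·mx = 9.732; T = 9.732/3.15 = 3.08952…
r ≈ ln(R0)/T = ln(3.15)/3.08952… = 0.371385… → 0.3714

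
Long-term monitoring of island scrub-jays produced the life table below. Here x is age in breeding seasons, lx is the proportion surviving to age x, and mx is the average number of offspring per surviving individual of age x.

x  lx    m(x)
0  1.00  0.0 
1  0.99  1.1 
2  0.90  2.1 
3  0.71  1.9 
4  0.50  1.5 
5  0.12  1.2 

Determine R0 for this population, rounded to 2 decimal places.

lx·mx by age: 0, 1.089, 1.89, 1.349, 0.75, 0.144
R0 = Σ lx·mx = 5.222 → 5.22

5.22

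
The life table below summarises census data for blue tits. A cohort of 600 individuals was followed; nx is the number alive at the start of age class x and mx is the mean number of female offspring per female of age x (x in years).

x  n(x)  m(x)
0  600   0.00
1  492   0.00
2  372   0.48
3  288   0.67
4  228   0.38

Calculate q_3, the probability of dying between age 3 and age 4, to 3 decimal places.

0.208

lx = nx/n0 = nx/600: 1, 0.82, 0.62, 0.48, 0.38
q_3 = (l_3 − l_4) / l_3 = (0.48 − 0.38) / 0.48
     = 0.1 / 0.48 = 0.208333… → 0.208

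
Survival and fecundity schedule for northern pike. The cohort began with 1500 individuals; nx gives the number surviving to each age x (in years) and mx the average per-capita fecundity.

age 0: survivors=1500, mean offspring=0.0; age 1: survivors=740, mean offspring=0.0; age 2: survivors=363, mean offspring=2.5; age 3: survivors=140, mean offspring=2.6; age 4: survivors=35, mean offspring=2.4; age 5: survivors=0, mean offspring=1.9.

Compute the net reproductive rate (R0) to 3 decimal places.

lx = nx/n0 = nx/1500: 1, 0.49333…, 0.242, 0.09333…, 0.02333…, 0
lx·mx by age: 0, 0, 0.605, 0.242667…, 0.056…, 0
R0 = Σ lx·mx = 0.903667… → 0.904

0.904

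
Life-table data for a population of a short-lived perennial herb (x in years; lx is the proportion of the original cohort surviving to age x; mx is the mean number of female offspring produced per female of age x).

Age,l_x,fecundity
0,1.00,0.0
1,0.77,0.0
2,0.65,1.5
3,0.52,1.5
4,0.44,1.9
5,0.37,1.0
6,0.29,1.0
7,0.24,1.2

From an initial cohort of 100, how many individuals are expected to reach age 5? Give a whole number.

37

Expected survivors = N0 · l_5 = 100 × 0.37 = 37 → 37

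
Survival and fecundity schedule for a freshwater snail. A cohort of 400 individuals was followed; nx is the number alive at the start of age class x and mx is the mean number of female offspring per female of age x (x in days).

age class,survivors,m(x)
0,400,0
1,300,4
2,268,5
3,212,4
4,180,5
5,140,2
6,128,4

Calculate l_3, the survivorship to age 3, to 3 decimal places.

l_3 = n_3/n_0 = 212/400 = 0.53 → 0.530

0.530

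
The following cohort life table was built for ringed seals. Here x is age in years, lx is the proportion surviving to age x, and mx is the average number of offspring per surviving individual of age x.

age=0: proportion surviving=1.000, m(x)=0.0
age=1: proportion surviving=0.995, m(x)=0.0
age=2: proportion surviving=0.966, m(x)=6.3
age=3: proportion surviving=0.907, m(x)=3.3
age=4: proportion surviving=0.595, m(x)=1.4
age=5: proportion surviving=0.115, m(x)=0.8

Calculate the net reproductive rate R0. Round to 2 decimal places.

10.00

lx·mx by age: 0, 0, 6.0858, 2.9931, 0.833, 0.092
R0 = Σ lx·mx = 10.0039 → 10.00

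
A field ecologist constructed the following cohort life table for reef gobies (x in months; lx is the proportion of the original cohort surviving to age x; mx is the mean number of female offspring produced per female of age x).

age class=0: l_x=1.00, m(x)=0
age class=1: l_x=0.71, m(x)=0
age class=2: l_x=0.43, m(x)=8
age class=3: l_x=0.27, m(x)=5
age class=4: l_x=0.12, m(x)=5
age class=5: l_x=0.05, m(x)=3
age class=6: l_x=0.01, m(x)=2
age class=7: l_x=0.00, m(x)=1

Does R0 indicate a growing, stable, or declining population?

growing

R0 = Σ lx·mx = 0 + 0 + 3.44 + 1.35 + 0.6 + 0.15 + 0.02 + 0 = 5.56
R0 > 1, so the population is growing.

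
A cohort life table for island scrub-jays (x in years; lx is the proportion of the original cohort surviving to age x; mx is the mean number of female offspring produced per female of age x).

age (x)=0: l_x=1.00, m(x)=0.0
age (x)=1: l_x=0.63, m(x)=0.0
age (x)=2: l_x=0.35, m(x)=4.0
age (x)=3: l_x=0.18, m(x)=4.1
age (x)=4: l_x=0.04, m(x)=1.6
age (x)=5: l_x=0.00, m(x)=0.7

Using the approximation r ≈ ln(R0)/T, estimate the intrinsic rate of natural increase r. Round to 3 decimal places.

0.330

R0 = Σ lx·mx = 0 + 0 + 1.4 + 0.738 + 0.064 + 0 = 2.202
Σ x·lx·mx = 5.27; T = 5.27/2.202 = 2.39328…
r ≈ ln(R0)/T = ln(2.202)/2.39328… = 0.32983… → 0.330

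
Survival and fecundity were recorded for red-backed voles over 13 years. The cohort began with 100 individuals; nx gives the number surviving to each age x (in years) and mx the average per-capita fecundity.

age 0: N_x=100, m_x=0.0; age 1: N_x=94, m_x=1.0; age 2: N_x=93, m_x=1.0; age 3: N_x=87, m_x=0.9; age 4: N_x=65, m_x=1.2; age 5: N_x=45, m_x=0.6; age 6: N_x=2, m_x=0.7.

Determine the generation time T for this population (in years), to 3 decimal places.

2.610

lx = nx/n0 = nx/100: 1, 0.94, 0.93, 0.87, 0.65, 0.45, 0.02
lx·mx: 0, 0.94, 0.93, 0.783, 0.78, 0.27, 0.014 → R0 = 3.717
x·lx·mx: 0, 0.94, 1.86, 2.349, 3.12, 1.35, 0.084 → Σ = 9.703
T = 9.703 / 3.717 = 2.610439… → 2.610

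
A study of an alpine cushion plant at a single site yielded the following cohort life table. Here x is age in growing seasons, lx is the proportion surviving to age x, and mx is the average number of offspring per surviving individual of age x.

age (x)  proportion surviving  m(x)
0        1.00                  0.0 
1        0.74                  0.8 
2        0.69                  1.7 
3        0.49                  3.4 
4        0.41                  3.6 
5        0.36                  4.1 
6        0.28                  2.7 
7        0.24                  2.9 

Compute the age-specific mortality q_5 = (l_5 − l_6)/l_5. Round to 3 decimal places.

0.222

q_5 = (l_5 − l_6) / l_5 = (0.36 − 0.28) / 0.36
     = 0.08 / 0.36 = 0.222222… → 0.222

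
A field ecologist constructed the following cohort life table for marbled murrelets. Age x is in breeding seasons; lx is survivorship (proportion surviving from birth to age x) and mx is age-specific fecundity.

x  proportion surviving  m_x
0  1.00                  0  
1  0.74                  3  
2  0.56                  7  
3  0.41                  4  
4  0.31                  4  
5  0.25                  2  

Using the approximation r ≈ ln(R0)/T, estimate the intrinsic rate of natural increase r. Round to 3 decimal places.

R0 = Σ lx·mx = 0 + 2.22 + 3.92 + 1.64 + 1.24 + 0.5 = 9.52
Σ x·lx·mx = 22.44; T = 22.44/9.52 = 2.35714…
r ≈ ln(R0)/T = ln(9.52)/2.35714… = 0.95599… → 0.956

0.956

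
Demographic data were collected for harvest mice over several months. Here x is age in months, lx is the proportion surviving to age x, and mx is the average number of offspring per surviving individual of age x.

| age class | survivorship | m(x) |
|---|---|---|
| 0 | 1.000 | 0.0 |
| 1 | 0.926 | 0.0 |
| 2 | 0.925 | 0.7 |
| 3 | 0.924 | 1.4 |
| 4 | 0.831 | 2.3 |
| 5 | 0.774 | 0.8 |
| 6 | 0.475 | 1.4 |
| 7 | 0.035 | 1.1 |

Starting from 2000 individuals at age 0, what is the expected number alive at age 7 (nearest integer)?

70

Expected survivors = N0 · l_7 = 2000 × 0.035 = 70 → 70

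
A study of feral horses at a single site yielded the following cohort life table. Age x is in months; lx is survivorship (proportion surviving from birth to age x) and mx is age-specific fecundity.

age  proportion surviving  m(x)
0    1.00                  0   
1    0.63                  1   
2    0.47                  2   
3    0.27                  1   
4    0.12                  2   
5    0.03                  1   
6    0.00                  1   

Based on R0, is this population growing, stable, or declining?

R0 = Σ lx·mx = 0 + 0.63 + 0.94 + 0.27 + 0.24 + 0.03 + 0 = 2.11
R0 > 1, so the population is growing.

growing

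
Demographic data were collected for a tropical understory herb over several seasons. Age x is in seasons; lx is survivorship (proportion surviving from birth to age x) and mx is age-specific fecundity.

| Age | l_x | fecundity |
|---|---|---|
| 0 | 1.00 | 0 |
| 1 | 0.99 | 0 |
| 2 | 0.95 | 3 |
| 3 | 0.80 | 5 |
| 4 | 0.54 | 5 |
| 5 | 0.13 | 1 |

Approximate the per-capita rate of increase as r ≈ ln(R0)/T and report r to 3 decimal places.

0.754

R0 = Σ lx·mx = 0 + 0 + 2.85 + 4 + 2.7 + 0.13 = 9.68
Σ x·lx·mx = 29.15; T = 29.15/9.68 = 3.01136…
r ≈ ln(R0)/T = ln(9.68)/3.01136… = 0.75383… → 0.754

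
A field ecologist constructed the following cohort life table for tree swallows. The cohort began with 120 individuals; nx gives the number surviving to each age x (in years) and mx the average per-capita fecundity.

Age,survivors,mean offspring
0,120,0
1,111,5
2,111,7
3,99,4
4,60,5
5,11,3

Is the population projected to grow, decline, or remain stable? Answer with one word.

growing

lx = nx/n0 = nx/120: 1, 0.925, 0.925, 0.825, 0.5, 0.09167…
R0 = Σ lx·mx = 0 + 4.625 + 6.475 + 3.3 + 2.5 + 0.275… = 17.175…
R0 > 1, so the population is growing.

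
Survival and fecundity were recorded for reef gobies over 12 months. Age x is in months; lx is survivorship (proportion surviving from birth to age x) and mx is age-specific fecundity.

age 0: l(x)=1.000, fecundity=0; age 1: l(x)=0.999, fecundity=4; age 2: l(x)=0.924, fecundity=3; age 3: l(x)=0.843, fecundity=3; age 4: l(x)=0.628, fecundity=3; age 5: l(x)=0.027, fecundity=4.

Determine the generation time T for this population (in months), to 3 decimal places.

lx·mx: 0, 3.996, 2.772, 2.529, 1.884, 0.108 → R0 = 11.289
x·lx·mx: 0, 3.996, 5.544, 7.587, 7.536, 0.54 → Σ = 25.203
T = 25.203 / 11.289 = 2.232527… → 2.233

2.233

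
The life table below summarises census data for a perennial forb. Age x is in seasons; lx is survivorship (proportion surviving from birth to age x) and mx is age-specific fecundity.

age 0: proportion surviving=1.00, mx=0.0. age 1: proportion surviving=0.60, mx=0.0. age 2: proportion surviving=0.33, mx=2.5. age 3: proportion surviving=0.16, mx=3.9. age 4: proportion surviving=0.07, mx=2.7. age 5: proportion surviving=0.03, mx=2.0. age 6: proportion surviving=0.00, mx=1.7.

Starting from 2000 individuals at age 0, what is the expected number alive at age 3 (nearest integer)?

320

Expected survivors = N0 · l_3 = 2000 × 0.16 = 320 → 320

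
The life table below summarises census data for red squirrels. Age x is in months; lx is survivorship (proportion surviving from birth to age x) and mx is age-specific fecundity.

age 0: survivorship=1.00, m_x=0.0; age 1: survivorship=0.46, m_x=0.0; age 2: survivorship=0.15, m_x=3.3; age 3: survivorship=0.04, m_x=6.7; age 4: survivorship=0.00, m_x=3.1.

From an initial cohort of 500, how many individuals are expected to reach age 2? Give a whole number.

75

Expected survivors = N0 · l_2 = 500 × 0.15 = 75 → 75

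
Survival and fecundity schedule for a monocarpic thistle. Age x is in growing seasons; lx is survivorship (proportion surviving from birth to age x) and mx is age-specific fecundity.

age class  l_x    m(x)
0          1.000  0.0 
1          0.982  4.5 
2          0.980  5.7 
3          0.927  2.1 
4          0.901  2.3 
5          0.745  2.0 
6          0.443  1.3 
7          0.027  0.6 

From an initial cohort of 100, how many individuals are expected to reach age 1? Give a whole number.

98

Expected survivors = N0 · l_1 = 100 × 0.982 = 98.2 → 98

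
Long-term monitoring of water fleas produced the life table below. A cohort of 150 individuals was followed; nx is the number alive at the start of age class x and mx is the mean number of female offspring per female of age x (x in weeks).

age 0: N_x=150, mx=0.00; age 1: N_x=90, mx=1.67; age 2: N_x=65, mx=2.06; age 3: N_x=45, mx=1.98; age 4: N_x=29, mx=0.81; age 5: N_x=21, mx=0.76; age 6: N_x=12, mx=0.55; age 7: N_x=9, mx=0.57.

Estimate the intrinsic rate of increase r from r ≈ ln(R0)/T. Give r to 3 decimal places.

0.472

lx = nx/n0 = nx/150: 1, 0.6, 0.43333…, 0.3, 0.19333…, 0.14, 0.08, 0.06
R0 = Σ lx·mx = 0 + 1.002 + 0.89267… + 0.594 + 0.1566… + 0.1064 + 0.044 + 0.0342 = 2.829867…
Σ x·lx·mx = 6.231133…; T = 6.231133…/2.829867… = 2.20192…
r ≈ ln(R0)/T = ln(2.829867…)/2.20192… = 0.47242… → 0.472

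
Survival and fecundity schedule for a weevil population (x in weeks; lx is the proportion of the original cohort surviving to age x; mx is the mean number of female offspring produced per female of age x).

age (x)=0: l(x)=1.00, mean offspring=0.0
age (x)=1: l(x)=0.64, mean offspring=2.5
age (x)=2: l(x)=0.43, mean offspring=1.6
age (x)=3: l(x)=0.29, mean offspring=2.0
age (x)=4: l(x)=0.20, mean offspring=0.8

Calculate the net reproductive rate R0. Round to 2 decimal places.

3.03

lx·mx by age: 0, 1.6, 0.688, 0.58, 0.16
R0 = Σ lx·mx = 3.028 → 3.03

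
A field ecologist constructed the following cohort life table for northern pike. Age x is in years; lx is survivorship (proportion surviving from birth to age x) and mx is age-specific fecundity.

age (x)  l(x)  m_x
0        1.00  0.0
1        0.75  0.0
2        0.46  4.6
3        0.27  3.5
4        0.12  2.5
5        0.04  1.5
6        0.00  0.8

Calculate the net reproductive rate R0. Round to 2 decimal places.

lx·mx by age: 0, 0, 2.116, 0.945, 0.3, 0.06, 0
R0 = Σ lx·mx = 3.421 → 3.42

3.42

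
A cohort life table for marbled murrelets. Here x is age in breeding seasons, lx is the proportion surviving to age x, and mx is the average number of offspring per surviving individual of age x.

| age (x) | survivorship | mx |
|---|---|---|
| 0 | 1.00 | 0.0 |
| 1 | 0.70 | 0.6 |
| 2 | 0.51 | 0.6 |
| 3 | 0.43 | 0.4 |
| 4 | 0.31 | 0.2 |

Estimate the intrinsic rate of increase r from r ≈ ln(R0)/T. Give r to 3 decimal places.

-0.022

R0 = Σ lx·mx = 0 + 0.42 + 0.306 + 0.172 + 0.062 = 0.96
Σ x·lx·mx = 1.796; T = 1.796/0.96 = 1.87083…
r ≈ ln(R0)/T = ln(0.96)/1.87083… = -0.02182… → -0.022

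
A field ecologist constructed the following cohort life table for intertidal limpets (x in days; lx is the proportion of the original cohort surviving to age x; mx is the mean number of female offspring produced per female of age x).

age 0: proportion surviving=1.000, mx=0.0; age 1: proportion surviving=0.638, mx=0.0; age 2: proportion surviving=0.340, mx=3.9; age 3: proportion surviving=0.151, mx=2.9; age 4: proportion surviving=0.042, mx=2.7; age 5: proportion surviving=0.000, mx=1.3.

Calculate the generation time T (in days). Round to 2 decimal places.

2.35

lx·mx: 0, 0, 1.326, 0.4379, 0.1134, 0 → R0 = 1.8773
x·lx·mx: 0, 0, 2.652, 1.3137, 0.4536, 0 → Σ = 4.4193
T = 4.4193 / 1.8773 = 2.354072… → 2.35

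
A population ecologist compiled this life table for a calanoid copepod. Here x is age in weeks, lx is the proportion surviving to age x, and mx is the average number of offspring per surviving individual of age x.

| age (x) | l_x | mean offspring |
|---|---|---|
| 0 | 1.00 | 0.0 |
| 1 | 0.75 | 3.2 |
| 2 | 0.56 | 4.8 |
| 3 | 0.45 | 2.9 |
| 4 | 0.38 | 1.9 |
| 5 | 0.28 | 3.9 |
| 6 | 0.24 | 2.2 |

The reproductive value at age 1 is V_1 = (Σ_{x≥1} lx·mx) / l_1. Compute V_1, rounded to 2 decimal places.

lx·mx for x ≥ 1: 2.4, 2.688, 1.305, 0.722, 1.092, 0.528 → sum = 8.735
V_1 = 8.735 / l_1 = 8.735 / 0.75 = 11.646667… → 11.65

11.65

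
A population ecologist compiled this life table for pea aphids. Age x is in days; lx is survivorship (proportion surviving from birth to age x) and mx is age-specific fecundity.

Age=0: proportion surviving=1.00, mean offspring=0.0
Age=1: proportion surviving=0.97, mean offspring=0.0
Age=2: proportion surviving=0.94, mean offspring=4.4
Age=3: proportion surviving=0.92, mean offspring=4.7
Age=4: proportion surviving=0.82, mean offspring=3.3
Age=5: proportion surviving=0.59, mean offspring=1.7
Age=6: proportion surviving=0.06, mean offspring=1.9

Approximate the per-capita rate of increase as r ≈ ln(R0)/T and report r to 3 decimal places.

0.816

R0 = Σ lx·mx = 0 + 0 + 4.136 + 4.324 + 2.706 + 1.003 + 0.114 = 12.283
Σ x·lx·mx = 37.767; T = 37.767/12.283 = 3.07474…
r ≈ ln(R0)/T = ln(12.283)/3.07474… = 0.81575… → 0.816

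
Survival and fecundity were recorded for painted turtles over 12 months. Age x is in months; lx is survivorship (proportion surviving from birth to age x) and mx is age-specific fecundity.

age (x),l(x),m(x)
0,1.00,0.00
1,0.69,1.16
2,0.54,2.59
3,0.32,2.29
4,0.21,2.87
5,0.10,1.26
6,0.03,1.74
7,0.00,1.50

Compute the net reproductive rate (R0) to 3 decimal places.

3.713

lx·mx by age: 0, 0.8004, 1.3986, 0.7328, 0.6027, 0.126, 0.0522, 0
R0 = Σ lx·mx = 3.7127 → 3.713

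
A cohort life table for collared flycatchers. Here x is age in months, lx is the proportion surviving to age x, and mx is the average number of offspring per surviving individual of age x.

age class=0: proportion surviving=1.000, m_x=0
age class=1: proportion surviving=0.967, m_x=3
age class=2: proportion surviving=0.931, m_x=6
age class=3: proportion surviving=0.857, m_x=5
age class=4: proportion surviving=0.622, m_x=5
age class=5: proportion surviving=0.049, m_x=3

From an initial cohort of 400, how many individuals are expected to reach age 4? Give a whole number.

249

Expected survivors = N0 · l_4 = 400 × 0.622 = 248.8 → 249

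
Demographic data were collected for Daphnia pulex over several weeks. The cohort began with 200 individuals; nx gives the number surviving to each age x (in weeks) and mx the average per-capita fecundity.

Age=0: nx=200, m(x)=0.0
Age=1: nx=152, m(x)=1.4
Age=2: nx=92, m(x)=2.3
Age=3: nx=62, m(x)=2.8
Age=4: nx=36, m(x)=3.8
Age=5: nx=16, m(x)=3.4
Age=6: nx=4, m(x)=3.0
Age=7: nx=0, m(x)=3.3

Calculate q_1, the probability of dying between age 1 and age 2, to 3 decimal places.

lx = nx/n0 = nx/200: 1, 0.76, 0.46, 0.31, 0.18, 0.08, 0.02, 0
q_1 = (l_1 − l_2) / l_1 = (0.76 − 0.46) / 0.76
     = 0.3 / 0.76 = 0.394737… → 0.395

0.395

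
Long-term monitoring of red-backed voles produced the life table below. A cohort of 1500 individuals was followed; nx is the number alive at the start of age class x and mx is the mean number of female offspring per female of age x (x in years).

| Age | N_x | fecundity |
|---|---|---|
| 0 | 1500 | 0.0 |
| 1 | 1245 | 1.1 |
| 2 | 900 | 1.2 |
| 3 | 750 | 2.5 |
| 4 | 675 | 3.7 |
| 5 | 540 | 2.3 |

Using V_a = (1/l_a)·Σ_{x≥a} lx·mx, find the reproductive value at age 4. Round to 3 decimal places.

lx = nx/n0 = nx/1500: 1, 0.83, 0.6, 0.5, 0.45, 0.36
lx·mx for x ≥ 4: 1.665, 0.828 → sum = 2.493
V_4 = 2.493 / l_4 = 2.493 / 0.45 = 5.54 → 5.540

5.540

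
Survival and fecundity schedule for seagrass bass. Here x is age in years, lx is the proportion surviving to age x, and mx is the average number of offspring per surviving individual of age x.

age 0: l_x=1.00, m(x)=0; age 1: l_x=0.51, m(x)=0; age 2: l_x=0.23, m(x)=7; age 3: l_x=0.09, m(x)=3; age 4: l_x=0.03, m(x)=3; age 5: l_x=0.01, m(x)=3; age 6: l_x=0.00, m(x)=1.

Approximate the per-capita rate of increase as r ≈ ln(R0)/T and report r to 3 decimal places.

R0 = Σ lx·mx = 0 + 0 + 1.61 + 0.27 + 0.09 + 0.03 + 0 = 2
Σ x·lx·mx = 4.54; T = 4.54/2 = 2.27
r ≈ ln(R0)/T = ln(2)/2.27 = 0.30535… → 0.305

0.305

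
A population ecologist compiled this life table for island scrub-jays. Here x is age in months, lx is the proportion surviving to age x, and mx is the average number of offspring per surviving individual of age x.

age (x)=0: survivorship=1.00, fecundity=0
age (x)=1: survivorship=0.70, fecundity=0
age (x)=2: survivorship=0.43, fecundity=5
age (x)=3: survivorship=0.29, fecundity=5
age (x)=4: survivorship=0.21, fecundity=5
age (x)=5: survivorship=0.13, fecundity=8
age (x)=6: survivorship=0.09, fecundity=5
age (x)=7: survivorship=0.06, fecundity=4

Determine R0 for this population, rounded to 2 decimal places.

6.38

lx·mx by age: 0, 0, 2.15, 1.45, 1.05, 1.04, 0.45, 0.24
R0 = Σ lx·mx = 6.38 → 6.38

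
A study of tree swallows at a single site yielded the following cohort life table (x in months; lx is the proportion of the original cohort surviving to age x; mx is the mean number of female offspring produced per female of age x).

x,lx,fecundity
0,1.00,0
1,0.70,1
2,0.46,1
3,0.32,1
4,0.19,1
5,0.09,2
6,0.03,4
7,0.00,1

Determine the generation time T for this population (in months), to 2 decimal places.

lx·mx: 0, 0.7, 0.46, 0.32, 0.19, 0.18, 0.12, 0 → R0 = 1.97
x·lx·mx: 0, 0.7, 0.92, 0.96, 0.76, 0.9, 0.72, 0 → Σ = 4.96
T = 4.96 / 1.97 = 2.517766… → 2.52

2.52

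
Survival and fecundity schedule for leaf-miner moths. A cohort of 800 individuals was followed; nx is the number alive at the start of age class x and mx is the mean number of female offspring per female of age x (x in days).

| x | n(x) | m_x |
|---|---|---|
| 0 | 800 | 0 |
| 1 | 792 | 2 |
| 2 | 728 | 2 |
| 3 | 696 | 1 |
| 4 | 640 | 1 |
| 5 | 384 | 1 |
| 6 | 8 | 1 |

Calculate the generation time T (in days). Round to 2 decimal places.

lx = nx/n0 = nx/800: 1, 0.99, 0.91, 0.87, 0.8, 0.48, 0.01
lx·mx: 0, 1.98, 1.82, 0.87, 0.8, 0.48, 0.01 → R0 = 5.96
x·lx·mx: 0, 1.98, 3.64, 2.61, 3.2, 2.4, 0.06 → Σ = 13.89
T = 13.89 / 5.96 = 2.330537… → 2.33

2.33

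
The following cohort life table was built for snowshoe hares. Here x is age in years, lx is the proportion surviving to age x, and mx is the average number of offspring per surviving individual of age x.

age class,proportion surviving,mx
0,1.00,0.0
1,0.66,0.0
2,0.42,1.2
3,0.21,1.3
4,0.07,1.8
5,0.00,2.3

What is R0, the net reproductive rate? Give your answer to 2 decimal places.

lx·mx by age: 0, 0, 0.504, 0.273, 0.126, 0
R0 = Σ lx·mx = 0.903 → 0.90

0.90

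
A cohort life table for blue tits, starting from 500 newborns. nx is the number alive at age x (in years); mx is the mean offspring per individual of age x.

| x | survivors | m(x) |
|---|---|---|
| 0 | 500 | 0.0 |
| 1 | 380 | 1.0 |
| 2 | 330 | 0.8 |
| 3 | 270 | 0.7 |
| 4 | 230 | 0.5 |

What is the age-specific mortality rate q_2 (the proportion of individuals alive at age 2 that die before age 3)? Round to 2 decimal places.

lx = nx/n0 = nx/500: 1, 0.76, 0.66, 0.54, 0.46
q_2 = (l_2 − l_3) / l_2 = (0.66 − 0.54) / 0.66
     = 0.12 / 0.66 = 0.181818… → 0.18

0.18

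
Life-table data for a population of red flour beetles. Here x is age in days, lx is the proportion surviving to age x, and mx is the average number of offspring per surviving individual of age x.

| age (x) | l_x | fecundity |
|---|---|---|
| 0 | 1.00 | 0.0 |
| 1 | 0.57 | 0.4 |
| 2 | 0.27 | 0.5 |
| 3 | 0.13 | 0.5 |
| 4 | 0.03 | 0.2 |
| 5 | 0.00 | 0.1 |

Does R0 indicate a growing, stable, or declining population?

R0 = Σ lx·mx = 0 + 0.228 + 0.135 + 0.065 + 0.006 + 0 = 0.434
R0 < 1, so the population is declining.

declining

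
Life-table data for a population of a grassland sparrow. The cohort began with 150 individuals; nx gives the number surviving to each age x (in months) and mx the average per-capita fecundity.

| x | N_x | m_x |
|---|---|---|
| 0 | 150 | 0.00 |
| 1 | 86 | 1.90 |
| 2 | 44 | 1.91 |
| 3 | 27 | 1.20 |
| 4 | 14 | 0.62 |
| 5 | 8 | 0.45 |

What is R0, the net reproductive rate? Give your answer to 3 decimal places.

1.947

lx = nx/n0 = nx/150: 1, 0.57333…, 0.29333…, 0.18, 0.09333…, 0.05333…
lx·mx by age: 0, 1.089333…, 0.560267…, 0.216, 0.057867…, 0.024…
R0 = Σ lx·mx = 1.947467… → 1.947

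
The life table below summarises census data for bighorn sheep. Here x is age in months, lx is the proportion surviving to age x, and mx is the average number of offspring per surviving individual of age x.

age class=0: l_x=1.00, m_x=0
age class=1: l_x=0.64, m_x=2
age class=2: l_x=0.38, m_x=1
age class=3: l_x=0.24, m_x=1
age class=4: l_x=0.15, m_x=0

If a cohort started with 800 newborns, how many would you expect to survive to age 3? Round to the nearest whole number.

Expected survivors = N0 · l_3 = 800 × 0.24 = 192 → 192

192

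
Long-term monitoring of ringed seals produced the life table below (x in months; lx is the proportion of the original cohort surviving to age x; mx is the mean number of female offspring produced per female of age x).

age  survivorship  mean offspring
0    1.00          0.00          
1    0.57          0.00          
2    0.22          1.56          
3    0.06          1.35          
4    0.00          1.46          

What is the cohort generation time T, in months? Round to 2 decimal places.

2.19

lx·mx: 0, 0, 0.3432, 0.081, 0 → R0 = 0.4242
x·lx·mx: 0, 0, 0.6864, 0.243, 0 → Σ = 0.9294
T = 0.9294 / 0.4242 = 2.190948… → 2.19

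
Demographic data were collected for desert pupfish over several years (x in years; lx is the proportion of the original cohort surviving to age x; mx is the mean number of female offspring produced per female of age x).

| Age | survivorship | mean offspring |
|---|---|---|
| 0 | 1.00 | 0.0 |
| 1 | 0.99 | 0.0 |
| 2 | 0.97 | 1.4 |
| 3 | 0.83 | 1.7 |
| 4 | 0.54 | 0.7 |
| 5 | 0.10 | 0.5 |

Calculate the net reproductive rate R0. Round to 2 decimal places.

3.20

lx·mx by age: 0, 0, 1.358, 1.411, 0.378, 0.05
R0 = Σ lx·mx = 3.197 → 3.20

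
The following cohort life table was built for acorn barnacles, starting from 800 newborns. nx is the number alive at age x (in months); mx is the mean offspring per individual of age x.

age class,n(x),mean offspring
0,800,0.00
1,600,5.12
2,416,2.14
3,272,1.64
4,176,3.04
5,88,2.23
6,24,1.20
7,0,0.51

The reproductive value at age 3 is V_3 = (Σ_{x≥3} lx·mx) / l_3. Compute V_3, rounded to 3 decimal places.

4.434

lx = nx/n0 = nx/800: 1, 0.75, 0.52, 0.34, 0.22, 0.11, 0.03, 0
lx·mx for x ≥ 3: 0.5576, 0.6688, 0.2453, 0.036, 0 → sum = 1.5077
V_3 = 1.5077 / l_3 = 1.5077 / 0.34 = 4.434412… → 4.434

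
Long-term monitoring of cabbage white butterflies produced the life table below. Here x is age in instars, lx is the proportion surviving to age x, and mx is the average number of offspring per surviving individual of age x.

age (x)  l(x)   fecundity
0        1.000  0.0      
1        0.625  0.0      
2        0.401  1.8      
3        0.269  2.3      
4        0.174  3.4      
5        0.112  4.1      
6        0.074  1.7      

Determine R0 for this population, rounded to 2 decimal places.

lx·mx by age: 0, 0, 0.7218, 0.6187, 0.5916, 0.4592, 0.1258
R0 = Σ lx·mx = 2.5171 → 2.52

2.52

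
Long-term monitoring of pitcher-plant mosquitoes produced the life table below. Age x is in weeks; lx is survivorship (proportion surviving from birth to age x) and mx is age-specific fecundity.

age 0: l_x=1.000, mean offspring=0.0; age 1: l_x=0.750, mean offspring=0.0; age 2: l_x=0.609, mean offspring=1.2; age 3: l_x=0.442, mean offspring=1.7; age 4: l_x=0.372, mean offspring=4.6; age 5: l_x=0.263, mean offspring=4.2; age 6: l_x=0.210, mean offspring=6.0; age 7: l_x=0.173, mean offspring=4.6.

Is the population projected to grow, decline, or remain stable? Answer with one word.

growing

R0 = Σ lx·mx = 0 + 0 + 0.7308 + 0.7514 + 1.7112 + 1.1046 + 1.26 + 0.7958 = 6.3538
R0 > 1, so the population is growing.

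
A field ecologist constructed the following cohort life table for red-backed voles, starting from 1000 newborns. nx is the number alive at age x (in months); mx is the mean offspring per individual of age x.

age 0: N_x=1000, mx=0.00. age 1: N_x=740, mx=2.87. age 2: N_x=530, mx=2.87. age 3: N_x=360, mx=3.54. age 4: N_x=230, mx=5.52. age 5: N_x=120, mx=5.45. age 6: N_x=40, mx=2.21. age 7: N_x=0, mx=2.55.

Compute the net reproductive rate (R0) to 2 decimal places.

6.93

lx = nx/n0 = nx/1000: 1, 0.74, 0.53, 0.36, 0.23, 0.12, 0.04, 0
lx·mx by age: 0, 2.1238, 1.5211, 1.2744, 1.2696, 0.654, 0.0884, 0
R0 = Σ lx·mx = 6.9313 → 6.93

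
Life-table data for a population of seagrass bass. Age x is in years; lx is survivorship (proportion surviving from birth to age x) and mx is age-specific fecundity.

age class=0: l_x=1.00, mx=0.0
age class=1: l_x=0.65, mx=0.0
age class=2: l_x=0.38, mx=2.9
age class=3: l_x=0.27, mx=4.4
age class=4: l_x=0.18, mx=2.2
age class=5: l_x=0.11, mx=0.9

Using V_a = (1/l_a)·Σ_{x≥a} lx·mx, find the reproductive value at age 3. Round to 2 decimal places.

lx·mx for x ≥ 3: 1.188, 0.396, 0.099 → sum = 1.683
V_3 = 1.683 / l_3 = 1.683 / 0.27 = 6.233333… → 6.23

6.23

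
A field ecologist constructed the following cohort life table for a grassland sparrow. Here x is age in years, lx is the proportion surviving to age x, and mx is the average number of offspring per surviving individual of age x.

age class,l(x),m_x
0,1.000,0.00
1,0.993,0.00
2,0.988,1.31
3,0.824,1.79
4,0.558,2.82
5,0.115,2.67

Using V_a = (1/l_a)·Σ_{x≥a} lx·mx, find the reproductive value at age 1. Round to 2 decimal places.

lx·mx for x ≥ 1: 0, 1.29428, 1.47496, 1.57356, 0.30705 → sum = 4.64985
V_1 = 4.64985 / l_1 = 4.64985 / 0.993 = 4.682628… → 4.68

4.68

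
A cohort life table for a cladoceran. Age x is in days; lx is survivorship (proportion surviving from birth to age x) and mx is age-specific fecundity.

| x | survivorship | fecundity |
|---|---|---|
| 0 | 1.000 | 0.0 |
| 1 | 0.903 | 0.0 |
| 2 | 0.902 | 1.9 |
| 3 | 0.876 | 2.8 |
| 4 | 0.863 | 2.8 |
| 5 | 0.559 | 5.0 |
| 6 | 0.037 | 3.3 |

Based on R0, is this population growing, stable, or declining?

R0 = Σ lx·mx = 0 + 0 + 1.7138 + 2.4528 + 2.4164 + 2.795 + 0.1221 = 9.5001
R0 > 1, so the population is growing.

growing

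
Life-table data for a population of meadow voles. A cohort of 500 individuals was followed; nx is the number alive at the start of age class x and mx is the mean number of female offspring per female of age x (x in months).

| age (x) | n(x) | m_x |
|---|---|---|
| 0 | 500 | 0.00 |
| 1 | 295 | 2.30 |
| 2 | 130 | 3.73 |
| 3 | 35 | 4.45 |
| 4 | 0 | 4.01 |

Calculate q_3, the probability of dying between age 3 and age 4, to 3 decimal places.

lx = nx/n0 = nx/500: 1, 0.59, 0.26, 0.07, 0
q_3 = (l_3 − l_4) / l_3 = (0.07 − 0) / 0.07
     = 0.07 / 0.07 = 1 → 1.000

1.000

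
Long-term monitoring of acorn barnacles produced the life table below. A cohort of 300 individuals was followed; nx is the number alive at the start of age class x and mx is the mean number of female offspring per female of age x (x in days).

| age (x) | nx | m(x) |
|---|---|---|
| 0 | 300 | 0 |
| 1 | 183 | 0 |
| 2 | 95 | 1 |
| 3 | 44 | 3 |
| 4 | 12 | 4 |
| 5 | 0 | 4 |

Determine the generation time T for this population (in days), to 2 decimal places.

2.83

lx = nx/n0 = nx/300: 1, 0.61, 0.31667…, 0.14667…, 0.04, 0
lx·mx: 0, 0, 0.316667…, 0.44…, 0.16, 0 → R0 = 0.916667…
x·lx·mx: 0, 0, 0.633333…, 1.32…, 0.64, 0 → Σ = 2.593333…
T = 2.593333… / 0.916667… = 2.829091… → 2.83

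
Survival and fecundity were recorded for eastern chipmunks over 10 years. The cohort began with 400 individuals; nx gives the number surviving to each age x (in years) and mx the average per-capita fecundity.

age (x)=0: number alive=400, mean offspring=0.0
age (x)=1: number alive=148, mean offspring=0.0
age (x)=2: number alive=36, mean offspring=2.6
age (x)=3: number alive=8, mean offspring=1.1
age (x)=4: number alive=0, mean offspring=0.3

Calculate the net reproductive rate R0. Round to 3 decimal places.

0.256

lx = nx/n0 = nx/400: 1, 0.37, 0.09, 0.02, 0
lx·mx by age: 0, 0, 0.234, 0.022, 0
R0 = Σ lx·mx = 0.256 → 0.256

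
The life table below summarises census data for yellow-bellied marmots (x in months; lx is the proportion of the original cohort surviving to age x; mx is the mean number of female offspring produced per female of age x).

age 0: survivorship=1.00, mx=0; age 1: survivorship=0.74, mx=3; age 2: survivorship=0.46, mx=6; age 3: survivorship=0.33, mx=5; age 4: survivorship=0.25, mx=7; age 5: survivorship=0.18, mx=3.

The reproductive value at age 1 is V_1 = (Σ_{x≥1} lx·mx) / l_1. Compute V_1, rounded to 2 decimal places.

lx·mx for x ≥ 1: 2.22, 2.76, 1.65, 1.75, 0.54 → sum = 8.92
V_1 = 8.92 / l_1 = 8.92 / 0.74 = 12.054054… → 12.05

12.05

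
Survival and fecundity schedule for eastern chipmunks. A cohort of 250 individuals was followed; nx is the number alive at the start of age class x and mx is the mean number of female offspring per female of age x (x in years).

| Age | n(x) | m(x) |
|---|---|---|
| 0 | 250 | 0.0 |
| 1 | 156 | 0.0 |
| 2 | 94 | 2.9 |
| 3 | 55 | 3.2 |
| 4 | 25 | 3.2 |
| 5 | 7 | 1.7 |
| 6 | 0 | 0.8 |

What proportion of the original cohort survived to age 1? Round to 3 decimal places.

l_1 = n_1/n_0 = 156/250 = 0.624 → 0.624

0.624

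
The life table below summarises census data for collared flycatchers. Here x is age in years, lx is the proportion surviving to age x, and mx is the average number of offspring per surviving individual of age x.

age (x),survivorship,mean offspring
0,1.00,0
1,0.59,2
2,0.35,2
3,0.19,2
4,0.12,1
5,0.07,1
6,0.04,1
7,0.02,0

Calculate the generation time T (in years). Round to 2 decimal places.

lx·mx: 0, 1.18, 0.7, 0.38, 0.12, 0.07, 0.04, 0 → R0 = 2.49
x·lx·mx: 0, 1.18, 1.4, 1.14, 0.48, 0.35, 0.24, 0 → Σ = 4.79
T = 4.79 / 2.49 = 1.923695… → 1.92

1.92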